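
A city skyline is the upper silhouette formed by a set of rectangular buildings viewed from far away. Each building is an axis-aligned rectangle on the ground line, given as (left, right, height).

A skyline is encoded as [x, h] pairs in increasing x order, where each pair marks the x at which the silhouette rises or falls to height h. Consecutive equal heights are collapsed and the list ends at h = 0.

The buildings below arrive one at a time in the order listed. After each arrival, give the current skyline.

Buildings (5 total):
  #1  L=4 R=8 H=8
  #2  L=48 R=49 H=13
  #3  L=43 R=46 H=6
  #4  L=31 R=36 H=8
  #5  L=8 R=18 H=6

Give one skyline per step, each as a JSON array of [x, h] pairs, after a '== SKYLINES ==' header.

== SKYLINES ==
[[4,8],[8,0]]
[[4,8],[8,0],[48,13],[49,0]]
[[4,8],[8,0],[43,6],[46,0],[48,13],[49,0]]
[[4,8],[8,0],[31,8],[36,0],[43,6],[46,0],[48,13],[49,0]]
[[4,8],[8,6],[18,0],[31,8],[36,0],[43,6],[46,0],[48,13],[49,0]]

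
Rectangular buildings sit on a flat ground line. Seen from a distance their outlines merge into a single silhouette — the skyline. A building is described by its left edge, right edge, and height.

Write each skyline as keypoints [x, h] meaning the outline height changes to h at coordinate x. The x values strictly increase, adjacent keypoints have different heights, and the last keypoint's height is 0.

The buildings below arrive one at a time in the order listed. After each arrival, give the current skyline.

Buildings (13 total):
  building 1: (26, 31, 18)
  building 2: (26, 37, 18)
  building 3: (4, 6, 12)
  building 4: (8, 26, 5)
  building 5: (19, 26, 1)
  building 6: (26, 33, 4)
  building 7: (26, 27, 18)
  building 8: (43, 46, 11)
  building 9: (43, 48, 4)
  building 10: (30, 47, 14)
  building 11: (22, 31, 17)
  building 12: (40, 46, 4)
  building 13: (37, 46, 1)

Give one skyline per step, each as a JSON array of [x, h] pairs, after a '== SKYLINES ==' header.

== SKYLINES ==
[[26,18],[31,0]]
[[26,18],[37,0]]
[[4,12],[6,0],[26,18],[37,0]]
[[4,12],[6,0],[8,5],[26,18],[37,0]]
[[4,12],[6,0],[8,5],[26,18],[37,0]]
[[4,12],[6,0],[8,5],[26,18],[37,0]]
[[4,12],[6,0],[8,5],[26,18],[37,0]]
[[4,12],[6,0],[8,5],[26,18],[37,0],[43,11],[46,0]]
[[4,12],[6,0],[8,5],[26,18],[37,0],[43,11],[46,4],[48,0]]
[[4,12],[6,0],[8,5],[26,18],[37,14],[47,4],[48,0]]
[[4,12],[6,0],[8,5],[22,17],[26,18],[37,14],[47,4],[48,0]]
[[4,12],[6,0],[8,5],[22,17],[26,18],[37,14],[47,4],[48,0]]
[[4,12],[6,0],[8,5],[22,17],[26,18],[37,14],[47,4],[48,0]]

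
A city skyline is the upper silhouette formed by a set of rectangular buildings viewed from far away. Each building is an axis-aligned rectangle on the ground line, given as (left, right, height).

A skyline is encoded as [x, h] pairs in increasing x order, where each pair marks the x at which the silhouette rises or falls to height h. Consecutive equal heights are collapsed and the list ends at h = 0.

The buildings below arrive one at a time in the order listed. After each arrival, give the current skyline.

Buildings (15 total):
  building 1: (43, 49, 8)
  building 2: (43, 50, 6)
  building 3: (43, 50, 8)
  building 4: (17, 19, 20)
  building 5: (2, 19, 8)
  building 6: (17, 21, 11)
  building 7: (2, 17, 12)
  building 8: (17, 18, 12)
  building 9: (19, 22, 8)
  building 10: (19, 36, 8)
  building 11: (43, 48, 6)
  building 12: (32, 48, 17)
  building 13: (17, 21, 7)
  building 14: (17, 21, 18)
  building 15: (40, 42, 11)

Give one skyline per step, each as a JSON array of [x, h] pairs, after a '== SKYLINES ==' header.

== SKYLINES ==
[[43,8],[49,0]]
[[43,8],[49,6],[50,0]]
[[43,8],[50,0]]
[[17,20],[19,0],[43,8],[50,0]]
[[2,8],[17,20],[19,0],[43,8],[50,0]]
[[2,8],[17,20],[19,11],[21,0],[43,8],[50,0]]
[[2,12],[17,20],[19,11],[21,0],[43,8],[50,0]]
[[2,12],[17,20],[19,11],[21,0],[43,8],[50,0]]
[[2,12],[17,20],[19,11],[21,8],[22,0],[43,8],[50,0]]
[[2,12],[17,20],[19,11],[21,8],[36,0],[43,8],[50,0]]
[[2,12],[17,20],[19,11],[21,8],[36,0],[43,8],[50,0]]
[[2,12],[17,20],[19,11],[21,8],[32,17],[48,8],[50,0]]
[[2,12],[17,20],[19,11],[21,8],[32,17],[48,8],[50,0]]
[[2,12],[17,20],[19,18],[21,8],[32,17],[48,8],[50,0]]
[[2,12],[17,20],[19,18],[21,8],[32,17],[48,8],[50,0]]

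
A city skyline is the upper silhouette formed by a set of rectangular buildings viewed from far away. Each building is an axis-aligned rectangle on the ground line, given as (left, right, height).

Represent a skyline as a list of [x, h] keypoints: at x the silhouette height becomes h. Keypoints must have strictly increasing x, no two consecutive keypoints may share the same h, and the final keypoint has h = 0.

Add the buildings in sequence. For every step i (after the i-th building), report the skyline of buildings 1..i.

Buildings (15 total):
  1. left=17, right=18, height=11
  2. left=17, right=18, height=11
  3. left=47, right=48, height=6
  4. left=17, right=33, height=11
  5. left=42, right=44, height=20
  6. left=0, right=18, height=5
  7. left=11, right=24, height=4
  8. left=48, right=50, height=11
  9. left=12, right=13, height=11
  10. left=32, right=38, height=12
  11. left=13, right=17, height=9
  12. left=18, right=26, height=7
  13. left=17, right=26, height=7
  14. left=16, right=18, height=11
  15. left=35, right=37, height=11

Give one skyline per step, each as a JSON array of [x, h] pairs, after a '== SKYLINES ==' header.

== SKYLINES ==
[[17,11],[18,0]]
[[17,11],[18,0]]
[[17,11],[18,0],[47,6],[48,0]]
[[17,11],[33,0],[47,6],[48,0]]
[[17,11],[33,0],[42,20],[44,0],[47,6],[48,0]]
[[0,5],[17,11],[33,0],[42,20],[44,0],[47,6],[48,0]]
[[0,5],[17,11],[33,0],[42,20],[44,0],[47,6],[48,0]]
[[0,5],[17,11],[33,0],[42,20],[44,0],[47,6],[48,11],[50,0]]
[[0,5],[12,11],[13,5],[17,11],[33,0],[42,20],[44,0],[47,6],[48,11],[50,0]]
[[0,5],[12,11],[13,5],[17,11],[32,12],[38,0],[42,20],[44,0],[47,6],[48,11],[50,0]]
[[0,5],[12,11],[13,9],[17,11],[32,12],[38,0],[42,20],[44,0],[47,6],[48,11],[50,0]]
[[0,5],[12,11],[13,9],[17,11],[32,12],[38,0],[42,20],[44,0],[47,6],[48,11],[50,0]]
[[0,5],[12,11],[13,9],[17,11],[32,12],[38,0],[42,20],[44,0],[47,6],[48,11],[50,0]]
[[0,5],[12,11],[13,9],[16,11],[32,12],[38,0],[42,20],[44,0],[47,6],[48,11],[50,0]]
[[0,5],[12,11],[13,9],[16,11],[32,12],[38,0],[42,20],[44,0],[47,6],[48,11],[50,0]]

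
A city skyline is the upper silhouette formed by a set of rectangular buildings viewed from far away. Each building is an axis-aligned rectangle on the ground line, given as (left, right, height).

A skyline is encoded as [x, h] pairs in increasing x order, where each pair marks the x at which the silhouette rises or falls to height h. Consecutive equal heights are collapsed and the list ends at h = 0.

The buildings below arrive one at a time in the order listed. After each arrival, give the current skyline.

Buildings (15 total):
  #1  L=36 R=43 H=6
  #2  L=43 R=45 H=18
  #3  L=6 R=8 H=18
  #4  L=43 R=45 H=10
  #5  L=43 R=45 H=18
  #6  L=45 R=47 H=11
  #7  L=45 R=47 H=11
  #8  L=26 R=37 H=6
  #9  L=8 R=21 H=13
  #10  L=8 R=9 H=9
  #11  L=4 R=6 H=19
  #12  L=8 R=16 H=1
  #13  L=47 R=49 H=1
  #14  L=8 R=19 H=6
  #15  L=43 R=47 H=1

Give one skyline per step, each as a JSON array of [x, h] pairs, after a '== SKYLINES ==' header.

== SKYLINES ==
[[36,6],[43,0]]
[[36,6],[43,18],[45,0]]
[[6,18],[8,0],[36,6],[43,18],[45,0]]
[[6,18],[8,0],[36,6],[43,18],[45,0]]
[[6,18],[8,0],[36,6],[43,18],[45,0]]
[[6,18],[8,0],[36,6],[43,18],[45,11],[47,0]]
[[6,18],[8,0],[36,6],[43,18],[45,11],[47,0]]
[[6,18],[8,0],[26,6],[43,18],[45,11],[47,0]]
[[6,18],[8,13],[21,0],[26,6],[43,18],[45,11],[47,0]]
[[6,18],[8,13],[21,0],[26,6],[43,18],[45,11],[47,0]]
[[4,19],[6,18],[8,13],[21,0],[26,6],[43,18],[45,11],[47,0]]
[[4,19],[6,18],[8,13],[21,0],[26,6],[43,18],[45,11],[47,0]]
[[4,19],[6,18],[8,13],[21,0],[26,6],[43,18],[45,11],[47,1],[49,0]]
[[4,19],[6,18],[8,13],[21,0],[26,6],[43,18],[45,11],[47,1],[49,0]]
[[4,19],[6,18],[8,13],[21,0],[26,6],[43,18],[45,11],[47,1],[49,0]]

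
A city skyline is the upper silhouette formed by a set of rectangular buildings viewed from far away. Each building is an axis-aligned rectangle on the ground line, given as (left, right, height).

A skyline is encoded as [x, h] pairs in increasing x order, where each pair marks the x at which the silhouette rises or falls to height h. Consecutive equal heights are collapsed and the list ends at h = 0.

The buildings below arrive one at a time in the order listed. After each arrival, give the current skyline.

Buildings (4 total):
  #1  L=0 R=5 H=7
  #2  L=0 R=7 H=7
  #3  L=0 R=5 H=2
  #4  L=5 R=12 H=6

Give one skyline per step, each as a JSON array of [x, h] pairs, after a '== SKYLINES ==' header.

== SKYLINES ==
[[0,7],[5,0]]
[[0,7],[7,0]]
[[0,7],[7,0]]
[[0,7],[7,6],[12,0]]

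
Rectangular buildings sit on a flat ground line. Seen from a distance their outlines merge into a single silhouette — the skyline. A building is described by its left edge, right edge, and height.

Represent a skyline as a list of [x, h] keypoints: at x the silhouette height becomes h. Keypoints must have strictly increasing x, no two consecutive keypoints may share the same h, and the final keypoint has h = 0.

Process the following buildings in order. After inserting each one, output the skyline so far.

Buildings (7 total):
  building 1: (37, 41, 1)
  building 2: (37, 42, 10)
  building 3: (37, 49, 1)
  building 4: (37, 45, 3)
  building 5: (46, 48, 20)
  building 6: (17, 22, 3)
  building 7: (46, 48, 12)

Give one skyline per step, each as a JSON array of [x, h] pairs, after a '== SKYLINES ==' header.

== SKYLINES ==
[[37,1],[41,0]]
[[37,10],[42,0]]
[[37,10],[42,1],[49,0]]
[[37,10],[42,3],[45,1],[49,0]]
[[37,10],[42,3],[45,1],[46,20],[48,1],[49,0]]
[[17,3],[22,0],[37,10],[42,3],[45,1],[46,20],[48,1],[49,0]]
[[17,3],[22,0],[37,10],[42,3],[45,1],[46,20],[48,1],[49,0]]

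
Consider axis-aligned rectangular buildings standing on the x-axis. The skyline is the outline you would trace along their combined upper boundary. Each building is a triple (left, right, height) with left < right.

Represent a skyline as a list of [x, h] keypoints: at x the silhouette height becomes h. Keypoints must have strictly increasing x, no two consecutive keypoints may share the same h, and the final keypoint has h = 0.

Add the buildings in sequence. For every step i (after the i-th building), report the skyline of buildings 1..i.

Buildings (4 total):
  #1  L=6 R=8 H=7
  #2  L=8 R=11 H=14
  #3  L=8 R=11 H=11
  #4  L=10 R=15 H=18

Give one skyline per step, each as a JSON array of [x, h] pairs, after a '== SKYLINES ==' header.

== SKYLINES ==
[[6,7],[8,0]]
[[6,7],[8,14],[11,0]]
[[6,7],[8,14],[11,0]]
[[6,7],[8,14],[10,18],[15,0]]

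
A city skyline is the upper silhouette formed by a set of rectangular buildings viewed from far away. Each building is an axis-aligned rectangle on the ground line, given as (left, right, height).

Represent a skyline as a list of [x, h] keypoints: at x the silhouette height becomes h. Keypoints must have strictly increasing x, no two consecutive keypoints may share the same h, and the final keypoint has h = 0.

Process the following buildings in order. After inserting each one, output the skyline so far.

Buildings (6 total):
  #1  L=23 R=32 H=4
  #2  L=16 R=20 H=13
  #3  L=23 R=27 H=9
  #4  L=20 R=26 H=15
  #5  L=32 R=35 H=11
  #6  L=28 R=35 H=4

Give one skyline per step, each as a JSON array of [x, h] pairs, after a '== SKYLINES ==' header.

== SKYLINES ==
[[23,4],[32,0]]
[[16,13],[20,0],[23,4],[32,0]]
[[16,13],[20,0],[23,9],[27,4],[32,0]]
[[16,13],[20,15],[26,9],[27,4],[32,0]]
[[16,13],[20,15],[26,9],[27,4],[32,11],[35,0]]
[[16,13],[20,15],[26,9],[27,4],[32,11],[35,0]]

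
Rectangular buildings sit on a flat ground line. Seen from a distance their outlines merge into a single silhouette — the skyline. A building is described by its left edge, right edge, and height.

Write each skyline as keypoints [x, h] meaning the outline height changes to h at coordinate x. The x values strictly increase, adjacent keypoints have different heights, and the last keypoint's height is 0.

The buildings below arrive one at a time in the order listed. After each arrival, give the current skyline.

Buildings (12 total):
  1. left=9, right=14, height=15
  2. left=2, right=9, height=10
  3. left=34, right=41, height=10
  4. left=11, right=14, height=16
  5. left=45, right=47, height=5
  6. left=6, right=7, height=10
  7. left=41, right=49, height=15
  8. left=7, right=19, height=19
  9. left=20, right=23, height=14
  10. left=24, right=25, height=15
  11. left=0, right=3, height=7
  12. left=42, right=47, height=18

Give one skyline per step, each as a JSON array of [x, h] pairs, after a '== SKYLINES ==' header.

== SKYLINES ==
[[9,15],[14,0]]
[[2,10],[9,15],[14,0]]
[[2,10],[9,15],[14,0],[34,10],[41,0]]
[[2,10],[9,15],[11,16],[14,0],[34,10],[41,0]]
[[2,10],[9,15],[11,16],[14,0],[34,10],[41,0],[45,5],[47,0]]
[[2,10],[9,15],[11,16],[14,0],[34,10],[41,0],[45,5],[47,0]]
[[2,10],[9,15],[11,16],[14,0],[34,10],[41,15],[49,0]]
[[2,10],[7,19],[19,0],[34,10],[41,15],[49,0]]
[[2,10],[7,19],[19,0],[20,14],[23,0],[34,10],[41,15],[49,0]]
[[2,10],[7,19],[19,0],[20,14],[23,0],[24,15],[25,0],[34,10],[41,15],[49,0]]
[[0,7],[2,10],[7,19],[19,0],[20,14],[23,0],[24,15],[25,0],[34,10],[41,15],[49,0]]
[[0,7],[2,10],[7,19],[19,0],[20,14],[23,0],[24,15],[25,0],[34,10],[41,15],[42,18],[47,15],[49,0]]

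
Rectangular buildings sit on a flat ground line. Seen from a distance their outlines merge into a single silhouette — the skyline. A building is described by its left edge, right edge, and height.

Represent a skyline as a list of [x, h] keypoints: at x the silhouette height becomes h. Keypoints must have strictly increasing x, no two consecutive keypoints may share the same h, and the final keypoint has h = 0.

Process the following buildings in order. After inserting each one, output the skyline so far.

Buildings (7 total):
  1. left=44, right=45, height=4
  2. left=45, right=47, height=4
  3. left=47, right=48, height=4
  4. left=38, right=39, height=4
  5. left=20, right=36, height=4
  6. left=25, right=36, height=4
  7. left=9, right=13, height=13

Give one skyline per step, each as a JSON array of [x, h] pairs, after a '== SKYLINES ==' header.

== SKYLINES ==
[[44,4],[45,0]]
[[44,4],[47,0]]
[[44,4],[48,0]]
[[38,4],[39,0],[44,4],[48,0]]
[[20,4],[36,0],[38,4],[39,0],[44,4],[48,0]]
[[20,4],[36,0],[38,4],[39,0],[44,4],[48,0]]
[[9,13],[13,0],[20,4],[36,0],[38,4],[39,0],[44,4],[48,0]]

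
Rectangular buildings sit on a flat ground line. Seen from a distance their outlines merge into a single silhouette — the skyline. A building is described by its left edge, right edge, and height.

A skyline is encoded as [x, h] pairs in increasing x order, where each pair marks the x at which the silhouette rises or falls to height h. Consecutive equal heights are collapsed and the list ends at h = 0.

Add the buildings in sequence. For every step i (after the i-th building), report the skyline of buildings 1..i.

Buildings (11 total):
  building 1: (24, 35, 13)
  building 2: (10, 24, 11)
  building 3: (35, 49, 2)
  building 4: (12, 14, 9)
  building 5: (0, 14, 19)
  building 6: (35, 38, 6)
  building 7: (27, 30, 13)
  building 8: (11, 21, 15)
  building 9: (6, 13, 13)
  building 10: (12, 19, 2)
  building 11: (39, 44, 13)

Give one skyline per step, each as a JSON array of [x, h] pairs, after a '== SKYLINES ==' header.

== SKYLINES ==
[[24,13],[35,0]]
[[10,11],[24,13],[35,0]]
[[10,11],[24,13],[35,2],[49,0]]
[[10,11],[24,13],[35,2],[49,0]]
[[0,19],[14,11],[24,13],[35,2],[49,0]]
[[0,19],[14,11],[24,13],[35,6],[38,2],[49,0]]
[[0,19],[14,11],[24,13],[35,6],[38,2],[49,0]]
[[0,19],[14,15],[21,11],[24,13],[35,6],[38,2],[49,0]]
[[0,19],[14,15],[21,11],[24,13],[35,6],[38,2],[49,0]]
[[0,19],[14,15],[21,11],[24,13],[35,6],[38,2],[49,0]]
[[0,19],[14,15],[21,11],[24,13],[35,6],[38,2],[39,13],[44,2],[49,0]]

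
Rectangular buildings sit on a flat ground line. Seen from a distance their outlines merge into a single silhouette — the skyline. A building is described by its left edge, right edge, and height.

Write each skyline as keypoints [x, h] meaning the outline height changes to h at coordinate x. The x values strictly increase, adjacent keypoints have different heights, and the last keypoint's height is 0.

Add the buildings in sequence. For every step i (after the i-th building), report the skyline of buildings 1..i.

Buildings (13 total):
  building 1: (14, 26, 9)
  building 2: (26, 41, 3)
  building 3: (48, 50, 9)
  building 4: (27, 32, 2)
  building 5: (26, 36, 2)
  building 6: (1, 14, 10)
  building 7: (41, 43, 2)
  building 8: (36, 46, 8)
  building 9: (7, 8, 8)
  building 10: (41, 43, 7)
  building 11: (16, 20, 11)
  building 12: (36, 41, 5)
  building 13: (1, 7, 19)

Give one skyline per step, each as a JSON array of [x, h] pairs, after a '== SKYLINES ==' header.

== SKYLINES ==
[[14,9],[26,0]]
[[14,9],[26,3],[41,0]]
[[14,9],[26,3],[41,0],[48,9],[50,0]]
[[14,9],[26,3],[41,0],[48,9],[50,0]]
[[14,9],[26,3],[41,0],[48,9],[50,0]]
[[1,10],[14,9],[26,3],[41,0],[48,9],[50,0]]
[[1,10],[14,9],[26,3],[41,2],[43,0],[48,9],[50,0]]
[[1,10],[14,9],[26,3],[36,8],[46,0],[48,9],[50,0]]
[[1,10],[14,9],[26,3],[36,8],[46,0],[48,9],[50,0]]
[[1,10],[14,9],[26,3],[36,8],[46,0],[48,9],[50,0]]
[[1,10],[14,9],[16,11],[20,9],[26,3],[36,8],[46,0],[48,9],[50,0]]
[[1,10],[14,9],[16,11],[20,9],[26,3],[36,8],[46,0],[48,9],[50,0]]
[[1,19],[7,10],[14,9],[16,11],[20,9],[26,3],[36,8],[46,0],[48,9],[50,0]]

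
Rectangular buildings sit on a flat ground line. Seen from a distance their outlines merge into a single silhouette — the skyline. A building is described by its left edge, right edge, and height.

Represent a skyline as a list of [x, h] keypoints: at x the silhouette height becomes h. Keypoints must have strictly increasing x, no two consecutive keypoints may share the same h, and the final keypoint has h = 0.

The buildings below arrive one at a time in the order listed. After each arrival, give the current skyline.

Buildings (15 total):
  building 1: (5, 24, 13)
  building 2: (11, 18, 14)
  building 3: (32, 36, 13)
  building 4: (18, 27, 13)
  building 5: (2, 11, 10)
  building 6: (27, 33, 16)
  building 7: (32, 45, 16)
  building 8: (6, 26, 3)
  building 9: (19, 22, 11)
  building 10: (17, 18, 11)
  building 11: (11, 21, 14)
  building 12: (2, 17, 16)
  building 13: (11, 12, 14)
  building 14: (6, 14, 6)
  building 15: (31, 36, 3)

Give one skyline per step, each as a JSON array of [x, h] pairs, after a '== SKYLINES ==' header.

== SKYLINES ==
[[5,13],[24,0]]
[[5,13],[11,14],[18,13],[24,0]]
[[5,13],[11,14],[18,13],[24,0],[32,13],[36,0]]
[[5,13],[11,14],[18,13],[27,0],[32,13],[36,0]]
[[2,10],[5,13],[11,14],[18,13],[27,0],[32,13],[36,0]]
[[2,10],[5,13],[11,14],[18,13],[27,16],[33,13],[36,0]]
[[2,10],[5,13],[11,14],[18,13],[27,16],[45,0]]
[[2,10],[5,13],[11,14],[18,13],[27,16],[45,0]]
[[2,10],[5,13],[11,14],[18,13],[27,16],[45,0]]
[[2,10],[5,13],[11,14],[18,13],[27,16],[45,0]]
[[2,10],[5,13],[11,14],[21,13],[27,16],[45,0]]
[[2,16],[17,14],[21,13],[27,16],[45,0]]
[[2,16],[17,14],[21,13],[27,16],[45,0]]
[[2,16],[17,14],[21,13],[27,16],[45,0]]
[[2,16],[17,14],[21,13],[27,16],[45,0]]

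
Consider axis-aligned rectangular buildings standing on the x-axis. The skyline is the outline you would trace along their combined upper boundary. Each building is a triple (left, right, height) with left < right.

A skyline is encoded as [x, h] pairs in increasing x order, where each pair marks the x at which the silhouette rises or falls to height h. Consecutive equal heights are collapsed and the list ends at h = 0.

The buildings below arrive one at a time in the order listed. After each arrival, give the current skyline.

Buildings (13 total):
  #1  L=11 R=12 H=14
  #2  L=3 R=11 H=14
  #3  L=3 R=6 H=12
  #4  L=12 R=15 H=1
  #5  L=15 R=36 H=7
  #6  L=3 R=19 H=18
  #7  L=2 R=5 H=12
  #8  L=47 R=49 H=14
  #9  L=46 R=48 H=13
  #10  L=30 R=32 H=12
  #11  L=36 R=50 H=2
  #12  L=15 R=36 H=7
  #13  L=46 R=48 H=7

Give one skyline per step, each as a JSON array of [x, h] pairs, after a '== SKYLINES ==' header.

== SKYLINES ==
[[11,14],[12,0]]
[[3,14],[12,0]]
[[3,14],[12,0]]
[[3,14],[12,1],[15,0]]
[[3,14],[12,1],[15,7],[36,0]]
[[3,18],[19,7],[36,0]]
[[2,12],[3,18],[19,7],[36,0]]
[[2,12],[3,18],[19,7],[36,0],[47,14],[49,0]]
[[2,12],[3,18],[19,7],[36,0],[46,13],[47,14],[49,0]]
[[2,12],[3,18],[19,7],[30,12],[32,7],[36,0],[46,13],[47,14],[49,0]]
[[2,12],[3,18],[19,7],[30,12],[32,7],[36,2],[46,13],[47,14],[49,2],[50,0]]
[[2,12],[3,18],[19,7],[30,12],[32,7],[36,2],[46,13],[47,14],[49,2],[50,0]]
[[2,12],[3,18],[19,7],[30,12],[32,7],[36,2],[46,13],[47,14],[49,2],[50,0]]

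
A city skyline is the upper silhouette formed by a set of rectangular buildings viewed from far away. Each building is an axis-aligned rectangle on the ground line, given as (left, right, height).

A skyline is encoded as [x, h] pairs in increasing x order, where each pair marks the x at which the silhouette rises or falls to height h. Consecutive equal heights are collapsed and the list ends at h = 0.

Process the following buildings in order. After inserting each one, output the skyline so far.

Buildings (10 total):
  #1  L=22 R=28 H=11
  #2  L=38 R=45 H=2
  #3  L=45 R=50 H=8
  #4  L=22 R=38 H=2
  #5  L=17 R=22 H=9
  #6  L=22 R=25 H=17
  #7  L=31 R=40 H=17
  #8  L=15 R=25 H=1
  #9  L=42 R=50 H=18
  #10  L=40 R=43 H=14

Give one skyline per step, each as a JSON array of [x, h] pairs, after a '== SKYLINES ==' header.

== SKYLINES ==
[[22,11],[28,0]]
[[22,11],[28,0],[38,2],[45,0]]
[[22,11],[28,0],[38,2],[45,8],[50,0]]
[[22,11],[28,2],[45,8],[50,0]]
[[17,9],[22,11],[28,2],[45,8],[50,0]]
[[17,9],[22,17],[25,11],[28,2],[45,8],[50,0]]
[[17,9],[22,17],[25,11],[28,2],[31,17],[40,2],[45,8],[50,0]]
[[15,1],[17,9],[22,17],[25,11],[28,2],[31,17],[40,2],[45,8],[50,0]]
[[15,1],[17,9],[22,17],[25,11],[28,2],[31,17],[40,2],[42,18],[50,0]]
[[15,1],[17,9],[22,17],[25,11],[28,2],[31,17],[40,14],[42,18],[50,0]]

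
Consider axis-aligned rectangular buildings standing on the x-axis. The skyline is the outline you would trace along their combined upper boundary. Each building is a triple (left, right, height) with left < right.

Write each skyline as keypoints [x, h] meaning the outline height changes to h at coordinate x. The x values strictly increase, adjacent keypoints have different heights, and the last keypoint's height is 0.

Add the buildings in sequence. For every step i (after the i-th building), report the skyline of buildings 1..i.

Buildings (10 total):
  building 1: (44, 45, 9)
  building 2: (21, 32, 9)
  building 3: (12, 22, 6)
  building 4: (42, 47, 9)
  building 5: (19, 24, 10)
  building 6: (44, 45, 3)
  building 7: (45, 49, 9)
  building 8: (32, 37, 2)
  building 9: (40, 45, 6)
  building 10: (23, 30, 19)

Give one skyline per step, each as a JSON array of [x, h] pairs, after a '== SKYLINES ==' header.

== SKYLINES ==
[[44,9],[45,0]]
[[21,9],[32,0],[44,9],[45,0]]
[[12,6],[21,9],[32,0],[44,9],[45,0]]
[[12,6],[21,9],[32,0],[42,9],[47,0]]
[[12,6],[19,10],[24,9],[32,0],[42,9],[47,0]]
[[12,6],[19,10],[24,9],[32,0],[42,9],[47,0]]
[[12,6],[19,10],[24,9],[32,0],[42,9],[49,0]]
[[12,6],[19,10],[24,9],[32,2],[37,0],[42,9],[49,0]]
[[12,6],[19,10],[24,9],[32,2],[37,0],[40,6],[42,9],[49,0]]
[[12,6],[19,10],[23,19],[30,9],[32,2],[37,0],[40,6],[42,9],[49,0]]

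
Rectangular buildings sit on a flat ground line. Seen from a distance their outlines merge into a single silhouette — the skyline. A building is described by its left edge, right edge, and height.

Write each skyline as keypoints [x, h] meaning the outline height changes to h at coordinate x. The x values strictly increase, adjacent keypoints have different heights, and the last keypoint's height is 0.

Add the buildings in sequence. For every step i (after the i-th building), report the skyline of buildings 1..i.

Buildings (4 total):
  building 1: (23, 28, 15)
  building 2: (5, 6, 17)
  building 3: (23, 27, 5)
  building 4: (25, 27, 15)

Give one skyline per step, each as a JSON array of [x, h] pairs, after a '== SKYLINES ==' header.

== SKYLINES ==
[[23,15],[28,0]]
[[5,17],[6,0],[23,15],[28,0]]
[[5,17],[6,0],[23,15],[28,0]]
[[5,17],[6,0],[23,15],[28,0]]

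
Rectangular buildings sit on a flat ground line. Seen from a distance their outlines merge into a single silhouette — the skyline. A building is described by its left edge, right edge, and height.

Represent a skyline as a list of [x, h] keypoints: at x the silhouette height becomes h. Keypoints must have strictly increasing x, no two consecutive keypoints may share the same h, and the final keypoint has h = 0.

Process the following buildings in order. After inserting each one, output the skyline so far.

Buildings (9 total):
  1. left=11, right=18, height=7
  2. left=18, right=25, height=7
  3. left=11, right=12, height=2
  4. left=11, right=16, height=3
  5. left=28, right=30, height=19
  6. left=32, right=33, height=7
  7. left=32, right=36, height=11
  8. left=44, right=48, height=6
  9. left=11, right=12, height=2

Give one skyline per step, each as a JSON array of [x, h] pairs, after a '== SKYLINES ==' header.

== SKYLINES ==
[[11,7],[18,0]]
[[11,7],[25,0]]
[[11,7],[25,0]]
[[11,7],[25,0]]
[[11,7],[25,0],[28,19],[30,0]]
[[11,7],[25,0],[28,19],[30,0],[32,7],[33,0]]
[[11,7],[25,0],[28,19],[30,0],[32,11],[36,0]]
[[11,7],[25,0],[28,19],[30,0],[32,11],[36,0],[44,6],[48,0]]
[[11,7],[25,0],[28,19],[30,0],[32,11],[36,0],[44,6],[48,0]]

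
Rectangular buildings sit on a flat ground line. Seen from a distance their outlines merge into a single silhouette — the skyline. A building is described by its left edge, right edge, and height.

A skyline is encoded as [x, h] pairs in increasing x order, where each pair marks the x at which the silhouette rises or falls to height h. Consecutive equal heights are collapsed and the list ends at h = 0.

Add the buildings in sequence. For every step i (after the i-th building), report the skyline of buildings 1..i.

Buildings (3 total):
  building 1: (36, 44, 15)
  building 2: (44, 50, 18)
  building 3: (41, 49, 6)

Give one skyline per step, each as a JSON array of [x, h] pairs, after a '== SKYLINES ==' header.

== SKYLINES ==
[[36,15],[44,0]]
[[36,15],[44,18],[50,0]]
[[36,15],[44,18],[50,0]]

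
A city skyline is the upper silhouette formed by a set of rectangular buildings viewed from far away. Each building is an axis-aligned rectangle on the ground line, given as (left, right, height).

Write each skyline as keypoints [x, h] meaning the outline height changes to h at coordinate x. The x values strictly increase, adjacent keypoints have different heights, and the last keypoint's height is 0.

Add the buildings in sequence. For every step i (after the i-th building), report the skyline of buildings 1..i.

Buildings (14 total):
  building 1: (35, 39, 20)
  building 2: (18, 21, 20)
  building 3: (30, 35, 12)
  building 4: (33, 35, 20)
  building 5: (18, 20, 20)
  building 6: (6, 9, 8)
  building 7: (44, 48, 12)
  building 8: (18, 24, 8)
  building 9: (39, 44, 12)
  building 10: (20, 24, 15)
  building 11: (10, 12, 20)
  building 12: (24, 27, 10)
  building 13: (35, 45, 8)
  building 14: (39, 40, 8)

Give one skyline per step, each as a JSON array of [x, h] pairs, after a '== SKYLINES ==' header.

== SKYLINES ==
[[35,20],[39,0]]
[[18,20],[21,0],[35,20],[39,0]]
[[18,20],[21,0],[30,12],[35,20],[39,0]]
[[18,20],[21,0],[30,12],[33,20],[39,0]]
[[18,20],[21,0],[30,12],[33,20],[39,0]]
[[6,8],[9,0],[18,20],[21,0],[30,12],[33,20],[39,0]]
[[6,8],[9,0],[18,20],[21,0],[30,12],[33,20],[39,0],[44,12],[48,0]]
[[6,8],[9,0],[18,20],[21,8],[24,0],[30,12],[33,20],[39,0],[44,12],[48,0]]
[[6,8],[9,0],[18,20],[21,8],[24,0],[30,12],[33,20],[39,12],[48,0]]
[[6,8],[9,0],[18,20],[21,15],[24,0],[30,12],[33,20],[39,12],[48,0]]
[[6,8],[9,0],[10,20],[12,0],[18,20],[21,15],[24,0],[30,12],[33,20],[39,12],[48,0]]
[[6,8],[9,0],[10,20],[12,0],[18,20],[21,15],[24,10],[27,0],[30,12],[33,20],[39,12],[48,0]]
[[6,8],[9,0],[10,20],[12,0],[18,20],[21,15],[24,10],[27,0],[30,12],[33,20],[39,12],[48,0]]
[[6,8],[9,0],[10,20],[12,0],[18,20],[21,15],[24,10],[27,0],[30,12],[33,20],[39,12],[48,0]]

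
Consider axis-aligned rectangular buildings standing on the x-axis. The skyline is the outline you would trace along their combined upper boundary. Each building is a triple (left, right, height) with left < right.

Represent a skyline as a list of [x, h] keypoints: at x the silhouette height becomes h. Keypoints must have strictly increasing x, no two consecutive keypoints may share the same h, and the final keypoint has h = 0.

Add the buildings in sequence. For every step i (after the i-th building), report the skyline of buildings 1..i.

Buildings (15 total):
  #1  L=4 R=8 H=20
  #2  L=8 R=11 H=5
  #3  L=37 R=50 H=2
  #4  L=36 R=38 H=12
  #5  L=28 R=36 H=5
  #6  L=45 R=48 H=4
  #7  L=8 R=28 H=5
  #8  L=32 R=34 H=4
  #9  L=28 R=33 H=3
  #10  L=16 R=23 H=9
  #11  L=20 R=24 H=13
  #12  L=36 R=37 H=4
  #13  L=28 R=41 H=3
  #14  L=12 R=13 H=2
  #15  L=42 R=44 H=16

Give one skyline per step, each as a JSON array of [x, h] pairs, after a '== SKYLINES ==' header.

== SKYLINES ==
[[4,20],[8,0]]
[[4,20],[8,5],[11,0]]
[[4,20],[8,5],[11,0],[37,2],[50,0]]
[[4,20],[8,5],[11,0],[36,12],[38,2],[50,0]]
[[4,20],[8,5],[11,0],[28,5],[36,12],[38,2],[50,0]]
[[4,20],[8,5],[11,0],[28,5],[36,12],[38,2],[45,4],[48,2],[50,0]]
[[4,20],[8,5],[36,12],[38,2],[45,4],[48,2],[50,0]]
[[4,20],[8,5],[36,12],[38,2],[45,4],[48,2],[50,0]]
[[4,20],[8,5],[36,12],[38,2],[45,4],[48,2],[50,0]]
[[4,20],[8,5],[16,9],[23,5],[36,12],[38,2],[45,4],[48,2],[50,0]]
[[4,20],[8,5],[16,9],[20,13],[24,5],[36,12],[38,2],[45,4],[48,2],[50,0]]
[[4,20],[8,5],[16,9],[20,13],[24,5],[36,12],[38,2],[45,4],[48,2],[50,0]]
[[4,20],[8,5],[16,9],[20,13],[24,5],[36,12],[38,3],[41,2],[45,4],[48,2],[50,0]]
[[4,20],[8,5],[16,9],[20,13],[24,5],[36,12],[38,3],[41,2],[45,4],[48,2],[50,0]]
[[4,20],[8,5],[16,9],[20,13],[24,5],[36,12],[38,3],[41,2],[42,16],[44,2],[45,4],[48,2],[50,0]]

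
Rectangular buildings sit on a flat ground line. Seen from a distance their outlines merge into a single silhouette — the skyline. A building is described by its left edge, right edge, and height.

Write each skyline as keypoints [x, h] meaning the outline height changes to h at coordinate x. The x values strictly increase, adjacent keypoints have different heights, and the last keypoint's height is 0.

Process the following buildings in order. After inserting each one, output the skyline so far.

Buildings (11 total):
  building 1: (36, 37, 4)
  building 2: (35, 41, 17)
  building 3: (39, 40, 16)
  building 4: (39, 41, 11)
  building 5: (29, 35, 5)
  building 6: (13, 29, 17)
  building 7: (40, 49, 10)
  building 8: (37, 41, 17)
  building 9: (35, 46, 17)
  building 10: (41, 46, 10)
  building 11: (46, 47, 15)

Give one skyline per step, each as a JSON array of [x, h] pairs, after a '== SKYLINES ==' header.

== SKYLINES ==
[[36,4],[37,0]]
[[35,17],[41,0]]
[[35,17],[41,0]]
[[35,17],[41,0]]
[[29,5],[35,17],[41,0]]
[[13,17],[29,5],[35,17],[41,0]]
[[13,17],[29,5],[35,17],[41,10],[49,0]]
[[13,17],[29,5],[35,17],[41,10],[49,0]]
[[13,17],[29,5],[35,17],[46,10],[49,0]]
[[13,17],[29,5],[35,17],[46,10],[49,0]]
[[13,17],[29,5],[35,17],[46,15],[47,10],[49,0]]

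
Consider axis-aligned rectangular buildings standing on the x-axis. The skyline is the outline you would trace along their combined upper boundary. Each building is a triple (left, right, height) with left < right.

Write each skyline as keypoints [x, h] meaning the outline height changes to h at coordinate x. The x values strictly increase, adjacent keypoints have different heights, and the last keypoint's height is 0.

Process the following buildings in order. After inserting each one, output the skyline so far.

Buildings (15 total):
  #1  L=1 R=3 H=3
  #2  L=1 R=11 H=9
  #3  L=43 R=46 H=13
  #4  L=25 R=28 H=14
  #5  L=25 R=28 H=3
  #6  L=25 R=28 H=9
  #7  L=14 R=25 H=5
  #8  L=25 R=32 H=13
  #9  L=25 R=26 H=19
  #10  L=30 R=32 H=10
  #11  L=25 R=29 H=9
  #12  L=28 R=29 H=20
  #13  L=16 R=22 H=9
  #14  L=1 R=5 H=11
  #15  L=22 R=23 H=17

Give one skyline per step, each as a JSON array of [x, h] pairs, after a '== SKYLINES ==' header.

== SKYLINES ==
[[1,3],[3,0]]
[[1,9],[11,0]]
[[1,9],[11,0],[43,13],[46,0]]
[[1,9],[11,0],[25,14],[28,0],[43,13],[46,0]]
[[1,9],[11,0],[25,14],[28,0],[43,13],[46,0]]
[[1,9],[11,0],[25,14],[28,0],[43,13],[46,0]]
[[1,9],[11,0],[14,5],[25,14],[28,0],[43,13],[46,0]]
[[1,9],[11,0],[14,5],[25,14],[28,13],[32,0],[43,13],[46,0]]
[[1,9],[11,0],[14,5],[25,19],[26,14],[28,13],[32,0],[43,13],[46,0]]
[[1,9],[11,0],[14,5],[25,19],[26,14],[28,13],[32,0],[43,13],[46,0]]
[[1,9],[11,0],[14,5],[25,19],[26,14],[28,13],[32,0],[43,13],[46,0]]
[[1,9],[11,0],[14,5],[25,19],[26,14],[28,20],[29,13],[32,0],[43,13],[46,0]]
[[1,9],[11,0],[14,5],[16,9],[22,5],[25,19],[26,14],[28,20],[29,13],[32,0],[43,13],[46,0]]
[[1,11],[5,9],[11,0],[14,5],[16,9],[22,5],[25,19],[26,14],[28,20],[29,13],[32,0],[43,13],[46,0]]
[[1,11],[5,9],[11,0],[14,5],[16,9],[22,17],[23,5],[25,19],[26,14],[28,20],[29,13],[32,0],[43,13],[46,0]]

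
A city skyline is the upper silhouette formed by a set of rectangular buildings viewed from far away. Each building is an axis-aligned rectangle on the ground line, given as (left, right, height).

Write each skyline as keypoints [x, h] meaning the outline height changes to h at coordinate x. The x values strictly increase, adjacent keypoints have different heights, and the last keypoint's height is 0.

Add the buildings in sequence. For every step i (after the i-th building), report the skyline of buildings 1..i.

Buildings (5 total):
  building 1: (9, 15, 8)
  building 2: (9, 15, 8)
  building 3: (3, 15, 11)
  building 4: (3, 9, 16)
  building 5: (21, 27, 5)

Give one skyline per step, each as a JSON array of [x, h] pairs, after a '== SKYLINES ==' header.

== SKYLINES ==
[[9,8],[15,0]]
[[9,8],[15,0]]
[[3,11],[15,0]]
[[3,16],[9,11],[15,0]]
[[3,16],[9,11],[15,0],[21,5],[27,0]]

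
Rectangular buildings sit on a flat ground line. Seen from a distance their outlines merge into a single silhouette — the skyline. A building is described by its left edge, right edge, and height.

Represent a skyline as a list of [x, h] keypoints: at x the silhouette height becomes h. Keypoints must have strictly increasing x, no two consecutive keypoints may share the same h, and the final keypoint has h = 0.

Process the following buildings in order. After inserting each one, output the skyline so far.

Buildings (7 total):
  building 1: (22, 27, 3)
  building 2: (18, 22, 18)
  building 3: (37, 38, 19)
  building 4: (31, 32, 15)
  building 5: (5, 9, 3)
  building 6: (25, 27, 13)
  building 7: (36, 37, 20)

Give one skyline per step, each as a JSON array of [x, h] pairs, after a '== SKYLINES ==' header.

== SKYLINES ==
[[22,3],[27,0]]
[[18,18],[22,3],[27,0]]
[[18,18],[22,3],[27,0],[37,19],[38,0]]
[[18,18],[22,3],[27,0],[31,15],[32,0],[37,19],[38,0]]
[[5,3],[9,0],[18,18],[22,3],[27,0],[31,15],[32,0],[37,19],[38,0]]
[[5,3],[9,0],[18,18],[22,3],[25,13],[27,0],[31,15],[32,0],[37,19],[38,0]]
[[5,3],[9,0],[18,18],[22,3],[25,13],[27,0],[31,15],[32,0],[36,20],[37,19],[38,0]]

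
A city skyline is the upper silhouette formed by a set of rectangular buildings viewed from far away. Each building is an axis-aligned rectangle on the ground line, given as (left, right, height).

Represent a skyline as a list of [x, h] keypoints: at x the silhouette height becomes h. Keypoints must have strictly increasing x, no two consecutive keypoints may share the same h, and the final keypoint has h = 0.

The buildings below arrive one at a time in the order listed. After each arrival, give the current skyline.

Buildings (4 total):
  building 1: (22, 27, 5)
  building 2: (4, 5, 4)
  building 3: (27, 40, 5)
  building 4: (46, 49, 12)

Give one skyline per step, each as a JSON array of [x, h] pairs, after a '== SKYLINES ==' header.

== SKYLINES ==
[[22,5],[27,0]]
[[4,4],[5,0],[22,5],[27,0]]
[[4,4],[5,0],[22,5],[40,0]]
[[4,4],[5,0],[22,5],[40,0],[46,12],[49,0]]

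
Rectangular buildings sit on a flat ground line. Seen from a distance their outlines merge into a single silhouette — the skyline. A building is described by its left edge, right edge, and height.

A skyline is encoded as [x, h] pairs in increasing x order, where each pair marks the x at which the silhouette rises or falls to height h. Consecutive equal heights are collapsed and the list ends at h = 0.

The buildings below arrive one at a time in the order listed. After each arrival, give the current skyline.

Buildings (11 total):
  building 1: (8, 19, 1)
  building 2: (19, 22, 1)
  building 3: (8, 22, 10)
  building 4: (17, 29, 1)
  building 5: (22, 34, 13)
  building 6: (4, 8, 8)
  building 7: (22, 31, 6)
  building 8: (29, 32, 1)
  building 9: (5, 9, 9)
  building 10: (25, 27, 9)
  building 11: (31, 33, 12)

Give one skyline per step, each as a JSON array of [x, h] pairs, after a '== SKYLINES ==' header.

== SKYLINES ==
[[8,1],[19,0]]
[[8,1],[22,0]]
[[8,10],[22,0]]
[[8,10],[22,1],[29,0]]
[[8,10],[22,13],[34,0]]
[[4,8],[8,10],[22,13],[34,0]]
[[4,8],[8,10],[22,13],[34,0]]
[[4,8],[8,10],[22,13],[34,0]]
[[4,8],[5,9],[8,10],[22,13],[34,0]]
[[4,8],[5,9],[8,10],[22,13],[34,0]]
[[4,8],[5,9],[8,10],[22,13],[34,0]]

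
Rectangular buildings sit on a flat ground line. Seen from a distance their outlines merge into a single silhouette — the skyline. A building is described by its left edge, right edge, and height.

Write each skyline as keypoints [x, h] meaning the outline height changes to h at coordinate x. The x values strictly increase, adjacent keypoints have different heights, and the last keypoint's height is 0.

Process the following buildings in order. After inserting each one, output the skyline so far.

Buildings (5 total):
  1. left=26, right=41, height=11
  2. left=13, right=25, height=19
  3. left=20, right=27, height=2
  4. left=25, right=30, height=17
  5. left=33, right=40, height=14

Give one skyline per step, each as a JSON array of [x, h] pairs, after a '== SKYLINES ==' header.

== SKYLINES ==
[[26,11],[41,0]]
[[13,19],[25,0],[26,11],[41,0]]
[[13,19],[25,2],[26,11],[41,0]]
[[13,19],[25,17],[30,11],[41,0]]
[[13,19],[25,17],[30,11],[33,14],[40,11],[41,0]]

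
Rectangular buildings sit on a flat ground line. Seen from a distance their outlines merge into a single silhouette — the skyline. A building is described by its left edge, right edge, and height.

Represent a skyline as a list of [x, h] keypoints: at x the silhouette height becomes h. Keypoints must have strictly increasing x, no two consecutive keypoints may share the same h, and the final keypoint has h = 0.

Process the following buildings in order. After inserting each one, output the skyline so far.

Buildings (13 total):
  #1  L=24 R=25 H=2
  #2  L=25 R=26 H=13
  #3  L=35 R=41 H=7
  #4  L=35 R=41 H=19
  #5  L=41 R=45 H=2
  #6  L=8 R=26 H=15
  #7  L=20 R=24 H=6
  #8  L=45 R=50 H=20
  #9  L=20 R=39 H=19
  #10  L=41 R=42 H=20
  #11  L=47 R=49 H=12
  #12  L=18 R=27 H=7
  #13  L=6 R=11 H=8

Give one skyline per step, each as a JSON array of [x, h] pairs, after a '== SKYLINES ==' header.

== SKYLINES ==
[[24,2],[25,0]]
[[24,2],[25,13],[26,0]]
[[24,2],[25,13],[26,0],[35,7],[41,0]]
[[24,2],[25,13],[26,0],[35,19],[41,0]]
[[24,2],[25,13],[26,0],[35,19],[41,2],[45,0]]
[[8,15],[26,0],[35,19],[41,2],[45,0]]
[[8,15],[26,0],[35,19],[41,2],[45,0]]
[[8,15],[26,0],[35,19],[41,2],[45,20],[50,0]]
[[8,15],[20,19],[41,2],[45,20],[50,0]]
[[8,15],[20,19],[41,20],[42,2],[45,20],[50,0]]
[[8,15],[20,19],[41,20],[42,2],[45,20],[50,0]]
[[8,15],[20,19],[41,20],[42,2],[45,20],[50,0]]
[[6,8],[8,15],[20,19],[41,20],[42,2],[45,20],[50,0]]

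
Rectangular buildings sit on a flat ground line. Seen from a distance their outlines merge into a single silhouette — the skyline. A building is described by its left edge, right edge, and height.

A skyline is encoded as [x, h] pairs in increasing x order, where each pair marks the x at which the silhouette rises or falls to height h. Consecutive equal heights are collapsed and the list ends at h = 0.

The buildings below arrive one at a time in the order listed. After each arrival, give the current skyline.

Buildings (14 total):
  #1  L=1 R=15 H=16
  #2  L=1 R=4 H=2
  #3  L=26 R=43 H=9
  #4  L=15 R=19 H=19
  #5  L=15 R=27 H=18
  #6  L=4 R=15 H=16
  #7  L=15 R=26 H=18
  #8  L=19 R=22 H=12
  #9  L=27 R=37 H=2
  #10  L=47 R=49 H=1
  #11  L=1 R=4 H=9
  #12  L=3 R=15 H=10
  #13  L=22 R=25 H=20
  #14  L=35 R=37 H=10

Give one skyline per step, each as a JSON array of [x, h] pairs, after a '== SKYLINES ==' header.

== SKYLINES ==
[[1,16],[15,0]]
[[1,16],[15,0]]
[[1,16],[15,0],[26,9],[43,0]]
[[1,16],[15,19],[19,0],[26,9],[43,0]]
[[1,16],[15,19],[19,18],[27,9],[43,0]]
[[1,16],[15,19],[19,18],[27,9],[43,0]]
[[1,16],[15,19],[19,18],[27,9],[43,0]]
[[1,16],[15,19],[19,18],[27,9],[43,0]]
[[1,16],[15,19],[19,18],[27,9],[43,0]]
[[1,16],[15,19],[19,18],[27,9],[43,0],[47,1],[49,0]]
[[1,16],[15,19],[19,18],[27,9],[43,0],[47,1],[49,0]]
[[1,16],[15,19],[19,18],[27,9],[43,0],[47,1],[49,0]]
[[1,16],[15,19],[19,18],[22,20],[25,18],[27,9],[43,0],[47,1],[49,0]]
[[1,16],[15,19],[19,18],[22,20],[25,18],[27,9],[35,10],[37,9],[43,0],[47,1],[49,0]]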